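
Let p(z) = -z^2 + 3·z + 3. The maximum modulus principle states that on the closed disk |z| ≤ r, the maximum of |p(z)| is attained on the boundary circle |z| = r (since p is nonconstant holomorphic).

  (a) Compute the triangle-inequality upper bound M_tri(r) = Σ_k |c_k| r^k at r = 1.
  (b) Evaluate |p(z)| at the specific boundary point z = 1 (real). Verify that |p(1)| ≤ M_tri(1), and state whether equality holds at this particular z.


Coefficients: c_0 = 3, c_1 = 3, c_2 = -1. Radius r = 1.
Part (a). Triangle bound: M_tri(r) = Σ_k |c_k| r^k
  = |3|·1^0 + |3|·1^1 + |-1|·1^2
  = 3 + 3 + 1 = 7.
This bounds M(r) := max_{|z|=r} |p(z)| from above; equality holds iff all terms c_k z^k can be made to align in phase at a single z on |z|=r.
Part (b). At z = 1 (real, on the circle |z| = r):
  p(1) = (3)·1^0 + (3)·1^1 + (-1)·1^2 = 5.
  |p(1)| = 5.
Check: |p(1)| = 5 ≤ 7 = M_tri(1). ✓ Equality does not hold at z = 1 (the coefficients have mixed signs, so the terms do not all align in phase there).

M_tri(1) = 7; |p(1)| = 5; equality at z=1: no.


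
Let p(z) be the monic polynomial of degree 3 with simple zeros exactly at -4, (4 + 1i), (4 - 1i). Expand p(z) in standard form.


The polynomial is p(z) = ∏_{α ∈ S} (z − α), where S = {-4, (4 + 1i), (4 - 1i)}.
Expanding the product yields: p(z) = z^3 -4·z^2 -15·z + 68.
Note conjugate pairs combine to real quadratics: (z − (4+1i))(z − (4−1i)) = z² − 8z + 17.
The resulting polynomial has degree 3 and real coefficients as required.

p(z) = z^3 -4·z^2 -15·z + 68.


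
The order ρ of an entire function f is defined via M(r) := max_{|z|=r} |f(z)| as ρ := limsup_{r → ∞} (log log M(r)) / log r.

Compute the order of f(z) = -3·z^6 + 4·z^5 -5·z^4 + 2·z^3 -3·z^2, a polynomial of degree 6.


|f(z)| ≤ Σ|c_k|·r^k = O(r^6) as r → ∞. Polynomial growth is O(e^{r^ε}) for every ε > 0 (since r^6/e^{r^ε} → 0), so ρ ≤ ε for all ε > 0, i.e. ρ = 0. Every nonconstant polynomial has order 0.
Therefore ρ = 0.

Order ρ = 0.


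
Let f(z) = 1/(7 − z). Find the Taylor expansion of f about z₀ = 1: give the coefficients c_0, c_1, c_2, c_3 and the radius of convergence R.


Let w = z − z₀, so z = z₀ + w.
Then 7 − z = 7 − (z₀ + w) = (7 − z₀) − w = 6 − w.
f(z) = 1/(6 − w) = (1/(6)) · 1/(1 − w/(6)) = Σ_{n≥0} w^n / (6)^(n+1).
So c_n = 1/(6)^(n+1):
  c_0 = 1/(6)^1 = 1/6.
  c_1 = 1/(6)^2 = 1/36.
  c_2 = 1/(6)^3 = 1/216.
  c_3 = 1/(6)^4 = 1/1296.
The series is valid for |w/d| < 1, i.e. |z − z₀| < |d|.
Radius of convergence: R = |7 − z₀| = |6| = 6 (distance from z₀ to the singularity z = 7).

c_0 = 1/6, c_1 = 1/36, c_2 = 1/216, c_3 = 1/1296; R = 6.


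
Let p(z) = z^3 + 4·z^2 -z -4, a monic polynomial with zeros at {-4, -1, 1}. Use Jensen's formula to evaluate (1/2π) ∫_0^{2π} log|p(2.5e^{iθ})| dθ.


Zeros: -4, -1, 1; r = 2.5.
Inside |z| < r: -1, 1. Outside (|z| ≥ r): -4.
p(0) = -4, so log|p(0)| = log(4) = 1.3863.
Apply Jensen: I(r) = log|p(0)| + Σ_k log(r/|z_k|), summed over zeros inside |z| < r.
  log(r/|z_k|) for z_k = -1: log(2.5/1) = 0.9163
  log(r/|z_k|) for z_k = 1: log(2.5/1) = 0.9163
  Outside zeros (-4) contribute nothing to the Jensen sum.
Sum over inside zeros: 1.8326.
I(r) = log|p(0)| + (inside sum) = 1.3863 + 1.8326 = 3.2189.
Note: since some zeros are outside |z| ≤ r, the simplified n·log(r) form does NOT apply — only the inside zeros contribute.

I(r) ≈ 3.2189.


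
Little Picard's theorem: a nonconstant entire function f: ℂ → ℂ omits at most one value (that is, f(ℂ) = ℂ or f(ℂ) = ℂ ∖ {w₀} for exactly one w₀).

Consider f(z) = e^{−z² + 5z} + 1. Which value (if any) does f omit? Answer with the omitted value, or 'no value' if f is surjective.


Little Picard bounds the complement of f(ℂ) to at most one point.
The exponent g(z) = −z² + 5z is a nonconstant polynomial, hence surjective onto ℂ. So e^{g(z)} takes every value in {e^w : w ∈ ℂ} = ℂ ∖ {0}. Adding 1 shifts the range to ℂ ∖ {1}. f omits exactly 1.

Omitted value: 1.


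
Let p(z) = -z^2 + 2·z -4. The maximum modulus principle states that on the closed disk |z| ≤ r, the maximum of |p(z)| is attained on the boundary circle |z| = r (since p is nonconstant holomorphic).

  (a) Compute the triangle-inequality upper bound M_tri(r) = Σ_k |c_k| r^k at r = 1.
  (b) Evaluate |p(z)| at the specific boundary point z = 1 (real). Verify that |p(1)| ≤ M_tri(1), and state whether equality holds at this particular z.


Coefficients: c_0 = -4, c_1 = 2, c_2 = -1. Radius r = 1.
Part (a). Triangle bound: M_tri(r) = Σ_k |c_k| r^k
  = |-4|·1^0 + |2|·1^1 + |-1|·1^2
  = 4 + 2 + 1 = 7.
This bounds M(r) := max_{|z|=r} |p(z)| from above; equality holds iff all terms c_k z^k can be made to align in phase at a single z on |z|=r.
Part (b). At z = 1 (real, on the circle |z| = r):
  p(1) = (-4)·1^0 + (2)·1^1 + (-1)·1^2 = -3.
  |p(1)| = 3.
Check: |p(1)| = 3 ≤ 7 = M_tri(1). ✓ Equality does not hold at z = 1 (the coefficients have mixed signs, so the terms do not all align in phase there).

M_tri(1) = 7; |p(1)| = 3; equality at z=1: no.


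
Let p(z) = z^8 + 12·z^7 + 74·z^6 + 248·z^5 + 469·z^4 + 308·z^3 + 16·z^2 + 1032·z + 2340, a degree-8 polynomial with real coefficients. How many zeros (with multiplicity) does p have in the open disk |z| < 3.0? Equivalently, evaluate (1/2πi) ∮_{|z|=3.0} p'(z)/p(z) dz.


The zeros of p are: (1 + 1i), (1 - 1i), (-2 + 3i), (-2 - 3i), (-3 + 3i), (-3 - 3i), (-2 + 1i), (-2 - 1i).
Their magnitudes are: 1.414, 1.414, 3.606, 3.606, 4.243, 4.243, 2.236, 2.236.
Zeros with |z| < R = 3.0: (1 + 1i), (1 - 1i), (-2 + 1i), (-2 - 1i).
Count = 4.
By the argument principle, (1/2πi) ∮_{|z|=R} p'(z)/p(z) dz equals exactly this count.

Number of zeros inside |z| < 3.0: 4.


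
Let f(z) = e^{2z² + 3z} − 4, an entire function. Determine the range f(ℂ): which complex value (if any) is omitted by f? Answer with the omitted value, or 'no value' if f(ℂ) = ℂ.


Little Picard bounds the complement of f(ℂ) to at most one point.
The exponent g(z) = 2z² + 3z is a nonconstant polynomial, hence surjective onto ℂ. So e^{g(z)} takes every value in {e^w : w ∈ ℂ} = ℂ ∖ {0}. Adding -4 shifts the range to ℂ ∖ {-4}. f omits exactly -4.

Omitted value: -4.


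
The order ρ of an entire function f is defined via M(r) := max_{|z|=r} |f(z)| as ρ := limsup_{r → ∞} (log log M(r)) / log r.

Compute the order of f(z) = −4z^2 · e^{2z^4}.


M(r) = max_{|z|=r} |-4|·|z|^2·|e^{2z^4}| = 4·r^2 · e^{2r^4} (the factors attain their maxima compatibly on |z|=r). Then log M(r) = log 4 + 2·log r + 2r^4, dominated by the last term, so log log M(r) ~ 4·log r. The polynomial factor -4z^2 contributes only a log r term and does not affect the order. ρ = 4.
Therefore ρ = 4.

Order ρ = 4.


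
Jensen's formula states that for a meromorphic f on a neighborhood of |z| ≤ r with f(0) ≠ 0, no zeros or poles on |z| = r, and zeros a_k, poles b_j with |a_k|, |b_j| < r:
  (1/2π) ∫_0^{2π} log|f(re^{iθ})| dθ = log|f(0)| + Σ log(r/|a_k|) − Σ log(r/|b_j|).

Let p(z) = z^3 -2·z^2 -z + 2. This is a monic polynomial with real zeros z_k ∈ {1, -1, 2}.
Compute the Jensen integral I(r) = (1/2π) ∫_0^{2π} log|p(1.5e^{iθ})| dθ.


Zeros: -1, 1, 2; r = 1.5.
Inside |z| < r: -1, 1. Outside (|z| ≥ r): 2.
p(0) = 2, so log|p(0)| = log(2) = 0.6931.
Apply Jensen: I(r) = log|p(0)| + Σ_k log(r/|z_k|), summed over zeros inside |z| < r.
  log(r/|z_k|) for z_k = 1: log(1.5/1) = 0.4055
  log(r/|z_k|) for z_k = -1: log(1.5/1) = 0.4055
  Outside zeros (2) contribute nothing to the Jensen sum.
Sum over inside zeros: 0.8109.
I(r) = log|p(0)| + (inside sum) = 0.6931 + 0.8109 = 1.5041.
Note: since some zeros are outside |z| ≤ r, the simplified n·log(r) form does NOT apply — only the inside zeros contribute.

I(r) ≈ 1.5041.


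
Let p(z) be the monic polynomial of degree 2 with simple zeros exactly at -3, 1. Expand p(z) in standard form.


The polynomial is p(z) = ∏_{α ∈ S} (z − α), where S = {-3, 1}.
Expanding the product yields: p(z) = z^2 + 2·z -3.
The resulting polynomial has degree 2 and real coefficients as required.

p(z) = z^2 + 2·z -3.


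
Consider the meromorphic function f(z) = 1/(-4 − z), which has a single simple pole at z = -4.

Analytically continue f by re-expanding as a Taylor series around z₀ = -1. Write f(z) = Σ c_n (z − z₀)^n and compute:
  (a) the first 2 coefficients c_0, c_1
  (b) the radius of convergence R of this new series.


Let w = z − z₀, so z = z₀ + w.
Then -4 − z = -4 − (z₀ + w) = (-4 − z₀) − w = -3 − w.
f(z) = 1/(-3 − w) = (1/(-3)) · 1/(1 − w/(-3)) = Σ_{n≥0} w^n / (-3)^(n+1).
So c_n = 1/(-3)^(n+1):
  c_0 = 1/(-3)^1 = -1/3.
  c_1 = 1/(-3)^2 = 1/9.
The series is valid for |w/d| < 1, i.e. |z − z₀| < |d|.
Radius of convergence: R = |-4 − z₀| = |-3| = 3 (distance from z₀ to the singularity z = -4).

c_0 = -1/3, c_1 = 1/9; R = 3.


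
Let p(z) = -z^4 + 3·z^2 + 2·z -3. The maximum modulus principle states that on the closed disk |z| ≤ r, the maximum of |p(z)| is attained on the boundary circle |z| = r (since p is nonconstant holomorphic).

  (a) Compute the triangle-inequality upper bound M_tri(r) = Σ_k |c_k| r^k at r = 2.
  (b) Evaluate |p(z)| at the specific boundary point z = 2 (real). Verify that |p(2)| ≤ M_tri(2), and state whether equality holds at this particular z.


Coefficients: c_0 = -3, c_1 = 2, c_2 = 3, c_3 = 0, c_4 = -1. Radius r = 2.
Part (a). Triangle bound: M_tri(r) = Σ_k |c_k| r^k
  = |-3|·2^0 + |2|·2^1 + |3|·2^2 + |0|·2^3 + |-1|·2^4
  = 3 + 4 + 12 + 0 + 16 = 35.
This bounds M(r) := max_{|z|=r} |p(z)| from above; equality holds iff all terms c_k z^k can be made to align in phase at a single z on |z|=r.
Part (b). At z = 2 (real, on the circle |z| = r):
  p(2) = (-3)·2^0 + (2)·2^1 + (3)·2^2 + (0)·2^3 + (-1)·2^4 = -3.
  |p(2)| = 3.
Check: |p(2)| = 3 ≤ 35 = M_tri(2). ✓ Equality does not hold at z = 2 (the coefficients have mixed signs, so the terms do not all align in phase there).

M_tri(2) = 35; |p(2)| = 3; equality at z=2: no.


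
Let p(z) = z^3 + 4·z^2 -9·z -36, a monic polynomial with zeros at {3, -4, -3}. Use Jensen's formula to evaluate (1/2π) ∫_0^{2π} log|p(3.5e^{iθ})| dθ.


Zeros: -4, -3, 3; r = 3.5.
Inside |z| < r: -3, 3. Outside (|z| ≥ r): -4.
p(0) = -36, so log|p(0)| = log(36) = 3.5835.
Apply Jensen: I(r) = log|p(0)| + Σ_k log(r/|z_k|), summed over zeros inside |z| < r.
  log(r/|z_k|) for z_k = 3: log(3.5/3) = 0.1542
  log(r/|z_k|) for z_k = -3: log(3.5/3) = 0.1542
  Outside zeros (-4) contribute nothing to the Jensen sum.
Sum over inside zeros: 0.3083.
I(r) = log|p(0)| + (inside sum) = 3.5835 + 0.3083 = 3.8918.
Note: since some zeros are outside |z| ≤ r, the simplified n·log(r) form does NOT apply — only the inside zeros contribute.

I(r) ≈ 3.8918.


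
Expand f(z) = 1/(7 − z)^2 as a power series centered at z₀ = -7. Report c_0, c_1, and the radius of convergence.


Let w = z − z₀, so z = z₀ + w.
Then 7 − z = 7 − (z₀ + w) = (7 − z₀) − w = 14 − w.
f(z) = 1/(14 − w)^2 = (1/(14)^2) · (1 − w/(14))^{−2}.
By the binomial series (1−u)^{−2} = Σ_{n≥0} C(n+1, 1) u^n for |u|<1, with u = w/(14):
  c_n = C(n+1, 1) / (14)^(n+2).
  c_0 = 1/(14)^2 = 1/196.
  c_1 = 2/(14)^3 = 1/1372.
The series is valid for |w/d| < 1, i.e. |z − z₀| < |d|.
Radius of convergence: R = |7 − z₀| = |14| = 14 (distance from z₀ to the singularity z = 7).

c_0 = 1/196, c_1 = 1/1372; R = 14.


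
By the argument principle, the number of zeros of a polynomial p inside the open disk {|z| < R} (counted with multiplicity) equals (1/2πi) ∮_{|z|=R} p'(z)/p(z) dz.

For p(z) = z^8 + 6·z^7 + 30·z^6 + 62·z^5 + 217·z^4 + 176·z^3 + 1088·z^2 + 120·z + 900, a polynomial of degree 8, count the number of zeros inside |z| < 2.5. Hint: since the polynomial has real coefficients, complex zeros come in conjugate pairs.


The zeros of p are: (1 + 2i), (1 - 2i), (0 + 1i), (0 - 1i), (-3 + 3i), (-3 - 3i), (-1 + 3i), (-1 - 3i).
Their magnitudes are: 2.236, 2.236, 1, 1, 4.243, 4.243, 3.162, 3.162.
Zeros with |z| < R = 2.5: (1 + 2i), (1 - 2i), (0 + 1i), (0 - 1i).
Count = 4.
By the argument principle, (1/2πi) ∮_{|z|=R} p'(z)/p(z) dz equals exactly this count.

Number of zeros inside |z| < 2.5: 4.


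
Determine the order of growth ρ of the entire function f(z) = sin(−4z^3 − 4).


Write sin(w) = (e^{iw} ± e^{−iw})/(2 or 2i), so |sin(w)| ≤ e^{|w|}. With w = −4z^3 − 4, |w| ≤ 4r^3 + 4 on |z|=r, giving M(r) ≤ e^{4r^3 + 4} and ρ ≤ 3. For the lower bound, choose z on |z|=r with -4z^3 purely imaginary of modulus 4r^3; then |sin(−4z^3 − 4)| grows like e^{4r^3}/2, so ρ ≥ 3. Hence ρ = 3.
Therefore ρ = 3.

Order ρ = 3.


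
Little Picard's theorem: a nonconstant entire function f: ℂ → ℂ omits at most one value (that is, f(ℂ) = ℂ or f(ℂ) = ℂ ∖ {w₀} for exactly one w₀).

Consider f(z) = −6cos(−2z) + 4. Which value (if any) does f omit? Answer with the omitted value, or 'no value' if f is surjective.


Little Picard bounds the complement of f(ℂ) to at most one point.
cos is entire and surjective onto ℂ: for every w ∈ ℂ, cos(ζ) = w has a solution ζ ∈ ℂ (e.g., via the complex inverse arccos). With ζ = −2z this gives z = ζ/(-2). Then -6·cos(−2z) takes every value in -6·ℂ = ℂ, and adding 4 is a bijection of ℂ. So f is surjective and omits no value. (Note: only on the real line is cos bounded by [−1, 1].)

Omitted value: no value.


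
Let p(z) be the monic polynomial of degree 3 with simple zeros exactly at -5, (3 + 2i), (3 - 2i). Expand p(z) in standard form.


The polynomial is p(z) = ∏_{α ∈ S} (z − α), where S = {-5, (3 + 2i), (3 - 2i)}.
Expanding the product yields: p(z) = z^3 -z^2 -17·z + 65.
Note conjugate pairs combine to real quadratics: (z − (3+2i))(z − (3−2i)) = z² − 6z + 13.
The resulting polynomial has degree 3 and real coefficients as required.

p(z) = z^3 -z^2 -17·z + 65.


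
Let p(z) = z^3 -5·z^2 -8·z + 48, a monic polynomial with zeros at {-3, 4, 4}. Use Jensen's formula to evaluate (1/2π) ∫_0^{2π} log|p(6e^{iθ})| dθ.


Zeros: -3, 4, 4; r = 6.
Inside |z| < r: -3, 4, 4. Outside (|z| ≥ r): ∅.
p(0) = 48, so log|p(0)| = log(48) = 3.8712.
Apply Jensen: I(r) = log|p(0)| + Σ_k log(r/|z_k|), summed over zeros inside |z| < r.
  log(r/|z_k|) for z_k = -3: log(6/3) = 0.6931
  log(r/|z_k|) for z_k = 4: log(6/4) = 0.4055
  log(r/|z_k|) for z_k = 4: log(6/4) = 0.4055
Sum over inside zeros: 1.5041.
I(r) = log|p(0)| + (inside sum) = 3.8712 + 1.5041 = 5.3753.
Closed form (all zeros inside, monic): I(r) = n·log(r) = 3·log(6) = 5.3753. ✓

I(r) ≈ 5.3753.


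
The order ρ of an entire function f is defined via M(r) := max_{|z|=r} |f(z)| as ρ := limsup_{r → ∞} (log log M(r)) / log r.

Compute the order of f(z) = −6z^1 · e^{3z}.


M(r) = max_{|z|=r} |-6|·|z|^1·|e^{3z}| = 6·r^1 · e^{3r^1} (the factors attain their maxima compatibly on |z|=r). Then log M(r) = log 6 + 1·log r + 3r^1, dominated by the last term, so log log M(r) ~ 1·log r. The polynomial factor -6z^1 contributes only a log r term and does not affect the order. ρ = 1.
Therefore ρ = 1.

Order ρ = 1.


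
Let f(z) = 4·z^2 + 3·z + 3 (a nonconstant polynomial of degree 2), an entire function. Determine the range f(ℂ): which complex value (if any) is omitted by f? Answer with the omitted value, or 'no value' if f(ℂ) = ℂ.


Little Picard bounds the complement of f(ℂ) to at most one point.
For every w ∈ ℂ, the equation p(z) − w = 0 is a nonconstant polynomial in z and hence has at least one root by the fundamental theorem of algebra. So p is surjective onto ℂ, omitting no value.

Omitted value: no value.


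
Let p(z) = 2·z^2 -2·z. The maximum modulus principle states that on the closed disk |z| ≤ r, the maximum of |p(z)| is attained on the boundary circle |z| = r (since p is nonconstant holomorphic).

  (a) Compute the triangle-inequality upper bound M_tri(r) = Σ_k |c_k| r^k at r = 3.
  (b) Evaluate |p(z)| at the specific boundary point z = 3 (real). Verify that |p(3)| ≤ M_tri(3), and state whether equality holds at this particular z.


Coefficients: c_0 = 0, c_1 = -2, c_2 = 2. Radius r = 3.
Part (a). Triangle bound: M_tri(r) = Σ_k |c_k| r^k
  = |0|·3^0 + |-2|·3^1 + |2|·3^2
  = 0 + 6 + 18 = 24.
This bounds M(r) := max_{|z|=r} |p(z)| from above; equality holds iff all terms c_k z^k can be made to align in phase at a single z on |z|=r.
Part (b). At z = 3 (real, on the circle |z| = r):
  p(3) = (0)·3^0 + (-2)·3^1 + (2)·3^2 = 12.
  |p(3)| = 12.
Check: |p(3)| = 12 ≤ 24 = M_tri(3). ✓ Equality does not hold at z = 3 (the coefficients have mixed signs, so the terms do not all align in phase there).

M_tri(3) = 24; |p(3)| = 12; equality at z=3: no.


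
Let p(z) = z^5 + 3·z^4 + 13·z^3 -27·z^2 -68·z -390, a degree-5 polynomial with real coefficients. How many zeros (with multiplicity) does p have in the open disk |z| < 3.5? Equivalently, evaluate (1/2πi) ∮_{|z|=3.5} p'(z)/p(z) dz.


The zeros of p are: (-1 + 3i), (-1 - 3i), 3, (-2 + 3i), (-2 - 3i).
Their magnitudes are: 3.162, 3.162, 3, 3.606, 3.606.
Zeros with |z| < R = 3.5: (-1 + 3i), (-1 - 3i), 3.
Count = 3.
By the argument principle, (1/2πi) ∮_{|z|=R} p'(z)/p(z) dz equals exactly this count.

Number of zeros inside |z| < 3.5: 3.


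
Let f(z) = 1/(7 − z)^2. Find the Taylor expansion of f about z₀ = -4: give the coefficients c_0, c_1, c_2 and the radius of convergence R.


Let w = z − z₀, so z = z₀ + w.
Then 7 − z = 7 − (z₀ + w) = (7 − z₀) − w = 11 − w.
f(z) = 1/(11 − w)^2 = (1/(11)^2) · (1 − w/(11))^{−2}.
By the binomial series (1−u)^{−2} = Σ_{n≥0} C(n+1, 1) u^n for |u|<1, with u = w/(11):
  c_n = C(n+1, 1) / (11)^(n+2).
  c_0 = 1/(11)^2 = 1/121.
  c_1 = 2/(11)^3 = 2/1331.
  c_2 = 3/(11)^4 = 3/14641.
The series is valid for |w/d| < 1, i.e. |z − z₀| < |d|.
Radius of convergence: R = |7 − z₀| = |11| = 11 (distance from z₀ to the singularity z = 7).

c_0 = 1/121, c_1 = 2/1331, c_2 = 3/14641; R = 11.


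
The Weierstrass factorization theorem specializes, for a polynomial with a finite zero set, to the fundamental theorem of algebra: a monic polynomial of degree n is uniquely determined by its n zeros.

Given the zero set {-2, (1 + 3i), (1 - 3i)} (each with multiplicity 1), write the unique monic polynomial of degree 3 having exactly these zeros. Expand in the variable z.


The polynomial is p(z) = ∏_{α ∈ S} (z − α), where S = {-2, (1 + 3i), (1 - 3i)}.
Expanding the product yields: p(z) = z^3 + 6·z + 20.
Note conjugate pairs combine to real quadratics: (z − (1+3i))(z − (1−3i)) = z² − 2z + 10.
The resulting polynomial has degree 3 and real coefficients as required.

p(z) = z^3 + 6·z + 20.


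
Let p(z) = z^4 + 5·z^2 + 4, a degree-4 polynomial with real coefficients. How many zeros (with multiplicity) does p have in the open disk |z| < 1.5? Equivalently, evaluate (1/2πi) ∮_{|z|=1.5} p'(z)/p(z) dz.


The zeros of p are: (0 + 1i), (0 - 1i), (0 + 2i), (0 - 2i).
Their magnitudes are: 1, 1, 2, 2.
Zeros with |z| < R = 1.5: (0 + 1i), (0 - 1i).
Count = 2.
By the argument principle, (1/2πi) ∮_{|z|=R} p'(z)/p(z) dz equals exactly this count.

Number of zeros inside |z| < 1.5: 2.


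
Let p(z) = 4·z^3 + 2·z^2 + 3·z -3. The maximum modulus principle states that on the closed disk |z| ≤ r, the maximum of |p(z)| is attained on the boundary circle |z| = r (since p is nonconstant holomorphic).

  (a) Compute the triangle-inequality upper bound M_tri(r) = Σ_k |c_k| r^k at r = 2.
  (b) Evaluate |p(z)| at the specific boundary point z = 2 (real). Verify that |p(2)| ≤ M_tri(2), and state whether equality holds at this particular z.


Coefficients: c_0 = -3, c_1 = 3, c_2 = 2, c_3 = 4. Radius r = 2.
Part (a). Triangle bound: M_tri(r) = Σ_k |c_k| r^k
  = |-3|·2^0 + |3|·2^1 + |2|·2^2 + |4|·2^3
  = 3 + 6 + 8 + 32 = 49.
This bounds M(r) := max_{|z|=r} |p(z)| from above; equality holds iff all terms c_k z^k can be made to align in phase at a single z on |z|=r.
Part (b). At z = 2 (real, on the circle |z| = r):
  p(2) = (-3)·2^0 + (3)·2^1 + (2)·2^2 + (4)·2^3 = 43.
  |p(2)| = 43.
Check: |p(2)| = 43 ≤ 49 = M_tri(2). ✓ Equality does not hold at z = 2 (the coefficients have mixed signs, so the terms do not all align in phase there).

M_tri(2) = 49; |p(2)| = 43; equality at z=2: no.


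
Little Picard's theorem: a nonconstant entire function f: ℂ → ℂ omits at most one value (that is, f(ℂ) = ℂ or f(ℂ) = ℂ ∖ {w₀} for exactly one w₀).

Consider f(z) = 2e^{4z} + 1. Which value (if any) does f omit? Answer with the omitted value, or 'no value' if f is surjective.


Little Picard bounds the complement of f(ℂ) to at most one point.
e^{4z} is never zero on ℂ, so 2·e^{4z} takes every value in ℂ ∖ {0}. Adding 1 shifts the range to ℂ ∖ {1}. Thus f omits exactly the value 1.

Omitted value: 1.


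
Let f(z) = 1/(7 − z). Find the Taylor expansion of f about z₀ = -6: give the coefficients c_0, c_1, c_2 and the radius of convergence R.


Let w = z − z₀, so z = z₀ + w.
Then 7 − z = 7 − (z₀ + w) = (7 − z₀) − w = 13 − w.
f(z) = 1/(13 − w) = (1/(13)) · 1/(1 − w/(13)) = Σ_{n≥0} w^n / (13)^(n+1).
So c_n = 1/(13)^(n+1):
  c_0 = 1/(13)^1 = 1/13.
  c_1 = 1/(13)^2 = 1/169.
  c_2 = 1/(13)^3 = 1/2197.
The series is valid for |w/d| < 1, i.e. |z − z₀| < |d|.
Radius of convergence: R = |7 − z₀| = |13| = 13 (distance from z₀ to the singularity z = 7).

c_0 = 1/13, c_1 = 1/169, c_2 = 1/2197; R = 13.


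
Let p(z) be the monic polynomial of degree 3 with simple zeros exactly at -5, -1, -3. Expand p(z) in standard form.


The polynomial is p(z) = ∏_{α ∈ S} (z − α), where S = {-5, -1, -3}.
Expanding the product yields: p(z) = z^3 + 9·z^2 + 23·z + 15.
The resulting polynomial has degree 3 and real coefficients as required.

p(z) = z^3 + 9·z^2 + 23·z + 15.


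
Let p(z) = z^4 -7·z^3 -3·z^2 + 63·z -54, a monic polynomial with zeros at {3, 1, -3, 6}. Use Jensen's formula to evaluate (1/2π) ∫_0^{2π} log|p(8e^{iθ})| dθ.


Zeros: -3, 1, 3, 6; r = 8.
Inside |z| < r: -3, 1, 3, 6. Outside (|z| ≥ r): ∅.
p(0) = -54, so log|p(0)| = log(54) = 3.9890.
Apply Jensen: I(r) = log|p(0)| + Σ_k log(r/|z_k|), summed over zeros inside |z| < r.
  log(r/|z_k|) for z_k = 3: log(8/3) = 0.9808
  log(r/|z_k|) for z_k = 1: log(8/1) = 2.0794
  log(r/|z_k|) for z_k = -3: log(8/3) = 0.9808
  log(r/|z_k|) for z_k = 6: log(8/6) = 0.2877
Sum over inside zeros: 4.3288.
I(r) = log|p(0)| + (inside sum) = 3.9890 + 4.3288 = 8.3178.
Closed form (all zeros inside, monic): I(r) = n·log(r) = 4·log(8) = 8.3178. ✓

I(r) ≈ 8.3178.


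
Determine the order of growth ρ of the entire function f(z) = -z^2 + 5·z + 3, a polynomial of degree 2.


|f(z)| ≤ Σ|c_k|·r^k = O(r^2) as r → ∞. Polynomial growth is O(e^{r^ε}) for every ε > 0 (since r^2/e^{r^ε} → 0), so ρ ≤ ε for all ε > 0, i.e. ρ = 0. Every nonconstant polynomial has order 0.
Therefore ρ = 0.

Order ρ = 0.


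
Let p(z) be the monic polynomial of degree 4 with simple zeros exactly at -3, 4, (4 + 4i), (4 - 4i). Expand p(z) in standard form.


The polynomial is p(z) = ∏_{α ∈ S} (z − α), where S = {-3, 4, (4 + 4i), (4 - 4i)}.
Expanding the product yields: p(z) = z^4 -9·z^3 + 28·z^2 + 64·z -384.
Note conjugate pairs combine to real quadratics: (z − (4+4i))(z − (4−4i)) = z² − 8z + 32.
The resulting polynomial has degree 4 and real coefficients as required.

p(z) = z^4 -9·z^3 + 28·z^2 + 64·z -384.


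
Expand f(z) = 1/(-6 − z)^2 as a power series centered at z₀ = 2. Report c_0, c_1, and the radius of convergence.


Let w = z − z₀, so z = z₀ + w.
Then -6 − z = -6 − (z₀ + w) = (-6 − z₀) − w = -8 − w.
f(z) = 1/(-8 − w)^2 = (1/(-8)^2) · (1 − w/(-8))^{−2}.
By the binomial series (1−u)^{−2} = Σ_{n≥0} C(n+1, 1) u^n for |u|<1, with u = w/(-8):
  c_n = C(n+1, 1) / (-8)^(n+2).
  c_0 = 1/(-8)^2 = 1/64.
  c_1 = 2/(-8)^3 = -1/256.
The series is valid for |w/d| < 1, i.e. |z − z₀| < |d|.
Radius of convergence: R = |-6 − z₀| = |-8| = 8 (distance from z₀ to the singularity z = -6).

c_0 = 1/64, c_1 = -1/256; R = 8.


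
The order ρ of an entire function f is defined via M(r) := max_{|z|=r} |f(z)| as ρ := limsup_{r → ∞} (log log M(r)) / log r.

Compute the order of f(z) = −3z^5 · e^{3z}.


M(r) = max_{|z|=r} |-3|·|z|^5·|e^{3z}| = 3·r^5 · e^{3r^1} (the factors attain their maxima compatibly on |z|=r). Then log M(r) = log 3 + 5·log r + 3r^1, dominated by the last term, so log log M(r) ~ 1·log r. The polynomial factor -3z^5 contributes only a log r term and does not affect the order. ρ = 1.
Therefore ρ = 1.

Order ρ = 1.


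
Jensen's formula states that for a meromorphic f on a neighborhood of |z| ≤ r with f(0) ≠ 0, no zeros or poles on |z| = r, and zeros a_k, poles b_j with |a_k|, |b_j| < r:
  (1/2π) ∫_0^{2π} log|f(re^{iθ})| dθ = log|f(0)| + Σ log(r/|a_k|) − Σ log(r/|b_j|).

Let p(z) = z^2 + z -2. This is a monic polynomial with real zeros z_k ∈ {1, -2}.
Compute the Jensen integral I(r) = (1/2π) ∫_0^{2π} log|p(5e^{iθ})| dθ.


Zeros: -2, 1; r = 5.
Inside |z| < r: -2, 1. Outside (|z| ≥ r): ∅.
p(0) = -2, so log|p(0)| = log(2) = 0.6931.
Apply Jensen: I(r) = log|p(0)| + Σ_k log(r/|z_k|), summed over zeros inside |z| < r.
  log(r/|z_k|) for z_k = 1: log(5/1) = 1.6094
  log(r/|z_k|) for z_k = -2: log(5/2) = 0.9163
Sum over inside zeros: 2.5257.
I(r) = log|p(0)| + (inside sum) = 0.6931 + 2.5257 = 3.2189.
Closed form (all zeros inside, monic): I(r) = n·log(r) = 2·log(5) = 3.2189. ✓

I(r) ≈ 3.2189.


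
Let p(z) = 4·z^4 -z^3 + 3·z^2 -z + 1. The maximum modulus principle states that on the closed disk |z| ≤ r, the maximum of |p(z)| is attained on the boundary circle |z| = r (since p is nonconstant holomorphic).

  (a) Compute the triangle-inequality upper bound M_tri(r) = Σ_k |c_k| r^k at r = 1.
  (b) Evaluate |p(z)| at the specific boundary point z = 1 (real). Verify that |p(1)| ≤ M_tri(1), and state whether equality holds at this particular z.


Coefficients: c_0 = 1, c_1 = -1, c_2 = 3, c_3 = -1, c_4 = 4. Radius r = 1.
Part (a). Triangle bound: M_tri(r) = Σ_k |c_k| r^k
  = |1|·1^0 + |-1|·1^1 + |3|·1^2 + |-1|·1^3 + |4|·1^4
  = 1 + 1 + 3 + 1 + 4 = 10.
This bounds M(r) := max_{|z|=r} |p(z)| from above; equality holds iff all terms c_k z^k can be made to align in phase at a single z on |z|=r.
Part (b). At z = 1 (real, on the circle |z| = r):
  p(1) = (1)·1^0 + (-1)·1^1 + (3)·1^2 + (-1)·1^3 + (4)·1^4 = 6.
  |p(1)| = 6.
Check: |p(1)| = 6 ≤ 10 = M_tri(1). ✓ Equality does not hold at z = 1 (the coefficients have mixed signs, so the terms do not all align in phase there).

M_tri(1) = 10; |p(1)| = 6; equality at z=1: no.


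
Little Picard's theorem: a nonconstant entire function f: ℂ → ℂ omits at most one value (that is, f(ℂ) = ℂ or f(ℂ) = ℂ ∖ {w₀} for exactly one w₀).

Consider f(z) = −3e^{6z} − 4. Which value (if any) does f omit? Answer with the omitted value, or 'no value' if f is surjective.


Little Picard bounds the complement of f(ℂ) to at most one point.
e^{6z} is never zero on ℂ, so -3·e^{6z} takes every value in ℂ ∖ {0}. Adding -4 shifts the range to ℂ ∖ {-4}. Thus f omits exactly the value -4.

Omitted value: -4.


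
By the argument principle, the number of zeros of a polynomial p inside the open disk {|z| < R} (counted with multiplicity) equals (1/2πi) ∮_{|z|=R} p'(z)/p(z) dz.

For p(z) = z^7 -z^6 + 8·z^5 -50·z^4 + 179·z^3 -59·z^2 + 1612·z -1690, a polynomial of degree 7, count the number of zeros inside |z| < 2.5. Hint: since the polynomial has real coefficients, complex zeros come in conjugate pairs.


The zeros of p are: (-1 + 3i), (-1 - 3i), (-2 + 3i), (-2 - 3i), 1, (3 + 2i), (3 - 2i).
Their magnitudes are: 3.162, 3.162, 3.606, 3.606, 1, 3.606, 3.606.
Zeros with |z| < R = 2.5: 1.
Count = 1.
By the argument principle, (1/2πi) ∮_{|z|=R} p'(z)/p(z) dz equals exactly this count.

Number of zeros inside |z| < 2.5: 1.


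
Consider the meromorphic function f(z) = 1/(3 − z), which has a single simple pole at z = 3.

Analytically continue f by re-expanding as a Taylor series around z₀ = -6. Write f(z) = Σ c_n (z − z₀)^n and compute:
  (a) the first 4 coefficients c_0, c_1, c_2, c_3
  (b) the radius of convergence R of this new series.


Let w = z − z₀, so z = z₀ + w.
Then 3 − z = 3 − (z₀ + w) = (3 − z₀) − w = 9 − w.
f(z) = 1/(9 − w) = (1/(9)) · 1/(1 − w/(9)) = Σ_{n≥0} w^n / (9)^(n+1).
So c_n = 1/(9)^(n+1):
  c_0 = 1/(9)^1 = 1/9.
  c_1 = 1/(9)^2 = 1/81.
  c_2 = 1/(9)^3 = 1/729.
  c_3 = 1/(9)^4 = 1/6561.
The series is valid for |w/d| < 1, i.e. |z − z₀| < |d|.
Radius of convergence: R = |3 − z₀| = |9| = 9 (distance from z₀ to the singularity z = 3).

c_0 = 1/9, c_1 = 1/81, c_2 = 1/729, c_3 = 1/6561; R = 9.


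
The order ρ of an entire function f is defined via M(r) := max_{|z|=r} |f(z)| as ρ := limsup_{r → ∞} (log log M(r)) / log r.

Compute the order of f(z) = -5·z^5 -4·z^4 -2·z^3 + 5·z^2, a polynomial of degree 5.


|f(z)| ≤ Σ|c_k|·r^k = O(r^5) as r → ∞. Polynomial growth is O(e^{r^ε}) for every ε > 0 (since r^5/e^{r^ε} → 0), so ρ ≤ ε for all ε > 0, i.e. ρ = 0. Every nonconstant polynomial has order 0.
Therefore ρ = 0.

Order ρ = 0.


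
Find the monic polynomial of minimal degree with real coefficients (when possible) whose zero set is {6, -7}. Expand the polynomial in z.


The polynomial is p(z) = ∏_{α ∈ S} (z − α), where S = {6, -7}.
Expanding the product yields: p(z) = z^2 + z -42.
The resulting polynomial has degree 2 and real coefficients as required.

p(z) = z^2 + z -42.


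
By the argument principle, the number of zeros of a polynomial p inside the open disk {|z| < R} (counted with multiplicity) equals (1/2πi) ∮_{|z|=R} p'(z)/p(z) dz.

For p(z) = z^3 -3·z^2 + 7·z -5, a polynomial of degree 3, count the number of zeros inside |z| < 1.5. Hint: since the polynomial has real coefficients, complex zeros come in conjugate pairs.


The zeros of p are: 1, (1 + 2i), (1 - 2i).
Their magnitudes are: 1, 2.236, 2.236.
Zeros with |z| < R = 1.5: 1.
Count = 1.
By the argument principle, (1/2πi) ∮_{|z|=R} p'(z)/p(z) dz equals exactly this count.

Number of zeros inside |z| < 1.5: 1.


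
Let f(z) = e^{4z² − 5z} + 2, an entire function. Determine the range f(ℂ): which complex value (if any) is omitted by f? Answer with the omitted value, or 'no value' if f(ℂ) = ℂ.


Little Picard bounds the complement of f(ℂ) to at most one point.
The exponent g(z) = 4z² − 5z is a nonconstant polynomial, hence surjective onto ℂ. So e^{g(z)} takes every value in {e^w : w ∈ ℂ} = ℂ ∖ {0}. Adding 2 shifts the range to ℂ ∖ {2}. f omits exactly 2.

Omitted value: 2.


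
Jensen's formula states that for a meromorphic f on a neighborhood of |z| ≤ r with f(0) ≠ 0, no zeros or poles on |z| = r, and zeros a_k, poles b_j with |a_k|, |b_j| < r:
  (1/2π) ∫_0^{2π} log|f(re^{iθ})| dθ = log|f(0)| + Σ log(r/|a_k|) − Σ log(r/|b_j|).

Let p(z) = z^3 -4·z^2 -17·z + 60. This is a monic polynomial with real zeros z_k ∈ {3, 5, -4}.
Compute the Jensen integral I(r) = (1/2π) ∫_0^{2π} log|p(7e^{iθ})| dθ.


Zeros: -4, 3, 5; r = 7.
Inside |z| < r: -4, 3, 5. Outside (|z| ≥ r): ∅.
p(0) = 60, so log|p(0)| = log(60) = 4.0943.
Apply Jensen: I(r) = log|p(0)| + Σ_k log(r/|z_k|), summed over zeros inside |z| < r.
  log(r/|z_k|) for z_k = 3: log(7/3) = 0.8473
  log(r/|z_k|) for z_k = 5: log(7/5) = 0.3365
  log(r/|z_k|) for z_k = -4: log(7/4) = 0.5596
Sum over inside zeros: 1.7434.
I(r) = log|p(0)| + (inside sum) = 4.0943 + 1.7434 = 5.8377.
Closed form (all zeros inside, monic): I(r) = n·log(r) = 3·log(7) = 5.8377. ✓

I(r) ≈ 5.8377.


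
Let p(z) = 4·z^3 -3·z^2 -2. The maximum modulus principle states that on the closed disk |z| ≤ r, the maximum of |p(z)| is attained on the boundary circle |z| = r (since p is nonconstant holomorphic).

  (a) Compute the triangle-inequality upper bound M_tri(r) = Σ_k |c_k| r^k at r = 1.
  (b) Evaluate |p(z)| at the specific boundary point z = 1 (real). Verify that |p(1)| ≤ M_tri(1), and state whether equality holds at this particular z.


Coefficients: c_0 = -2, c_1 = 0, c_2 = -3, c_3 = 4. Radius r = 1.
Part (a). Triangle bound: M_tri(r) = Σ_k |c_k| r^k
  = |-2|·1^0 + |0|·1^1 + |-3|·1^2 + |4|·1^3
  = 2 + 0 + 3 + 4 = 9.
This bounds M(r) := max_{|z|=r} |p(z)| from above; equality holds iff all terms c_k z^k can be made to align in phase at a single z on |z|=r.
Part (b). At z = 1 (real, on the circle |z| = r):
  p(1) = (-2)·1^0 + (0)·1^1 + (-3)·1^2 + (4)·1^3 = -1.
  |p(1)| = 1.
Check: |p(1)| = 1 ≤ 9 = M_tri(1). ✓ Equality does not hold at z = 1 (the coefficients have mixed signs, so the terms do not all align in phase there).

M_tri(1) = 9; |p(1)| = 1; equality at z=1: no.


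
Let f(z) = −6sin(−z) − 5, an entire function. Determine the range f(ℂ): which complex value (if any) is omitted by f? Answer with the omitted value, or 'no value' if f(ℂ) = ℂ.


Little Picard bounds the complement of f(ℂ) to at most one point.
sin is entire and surjective onto ℂ: for every w ∈ ℂ, sin(ζ) = w has a solution ζ ∈ ℂ (e.g., via the complex inverse arcsin). With ζ = −z this gives z = ζ/(-1). Then -6·sin(−z) takes every value in -6·ℂ = ℂ, and adding -5 is a bijection of ℂ. So f is surjective and omits no value. (Note: only on the real line is sin bounded by [−1, 1].)

Omitted value: no value.


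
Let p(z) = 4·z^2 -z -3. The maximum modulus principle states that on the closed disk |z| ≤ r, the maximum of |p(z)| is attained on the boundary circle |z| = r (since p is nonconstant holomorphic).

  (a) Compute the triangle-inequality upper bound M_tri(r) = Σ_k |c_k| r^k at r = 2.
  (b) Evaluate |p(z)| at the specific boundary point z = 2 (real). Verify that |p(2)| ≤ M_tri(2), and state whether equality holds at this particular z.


Coefficients: c_0 = -3, c_1 = -1, c_2 = 4. Radius r = 2.
Part (a). Triangle bound: M_tri(r) = Σ_k |c_k| r^k
  = |-3|·2^0 + |-1|·2^1 + |4|·2^2
  = 3 + 2 + 16 = 21.
This bounds M(r) := max_{|z|=r} |p(z)| from above; equality holds iff all terms c_k z^k can be made to align in phase at a single z on |z|=r.
Part (b). At z = 2 (real, on the circle |z| = r):
  p(2) = (-3)·2^0 + (-1)·2^1 + (4)·2^2 = 11.
  |p(2)| = 11.
Check: |p(2)| = 11 ≤ 21 = M_tri(2). ✓ Equality does not hold at z = 2 (the coefficients have mixed signs, so the terms do not all align in phase there).

M_tri(2) = 21; |p(2)| = 11; equality at z=2: no.


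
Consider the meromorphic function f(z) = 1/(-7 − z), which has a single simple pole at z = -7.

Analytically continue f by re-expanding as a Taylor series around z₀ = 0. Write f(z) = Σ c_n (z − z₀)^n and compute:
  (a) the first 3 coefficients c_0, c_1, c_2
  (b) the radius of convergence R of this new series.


Let w = z − z₀, so z = z₀ + w.
Then -7 − z = -7 − (z₀ + w) = (-7 − z₀) − w = -7 − w.
f(z) = 1/(-7 − w) = (1/(-7)) · 1/(1 − w/(-7)) = Σ_{n≥0} w^n / (-7)^(n+1).
So c_n = 1/(-7)^(n+1):
  c_0 = 1/(-7)^1 = -1/7.
  c_1 = 1/(-7)^2 = 1/49.
  c_2 = 1/(-7)^3 = -1/343.
The series is valid for |w/d| < 1, i.e. |z − z₀| < |d|.
Radius of convergence: R = |-7 − z₀| = |-7| = 7 (distance from z₀ to the singularity z = -7).

c_0 = -1/7, c_1 = 1/49, c_2 = -1/343; R = 7.


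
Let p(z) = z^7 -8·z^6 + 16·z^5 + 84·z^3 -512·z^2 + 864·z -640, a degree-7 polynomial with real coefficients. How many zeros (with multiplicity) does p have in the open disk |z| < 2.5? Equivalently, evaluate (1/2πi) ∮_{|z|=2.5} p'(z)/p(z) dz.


The zeros of p are: (3 + 1i), (3 - 1i), (-2 + 2i), (-2 - 2i), 4, (1 + 1i), (1 - 1i).
Their magnitudes are: 3.162, 3.162, 2.828, 2.828, 4, 1.414, 1.414.
Zeros with |z| < R = 2.5: (1 + 1i), (1 - 1i).
Count = 2.
By the argument principle, (1/2πi) ∮_{|z|=R} p'(z)/p(z) dz equals exactly this count.

Number of zeros inside |z| < 2.5: 2.


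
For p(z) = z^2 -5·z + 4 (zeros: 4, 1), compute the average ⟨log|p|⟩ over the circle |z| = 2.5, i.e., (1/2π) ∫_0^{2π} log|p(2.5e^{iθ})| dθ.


Zeros: 1, 4; r = 2.5.
Inside |z| < r: 1. Outside (|z| ≥ r): 4.
p(0) = 4, so log|p(0)| = log(4) = 1.3863.
Apply Jensen: I(r) = log|p(0)| + Σ_k log(r/|z_k|), summed over zeros inside |z| < r.
  log(r/|z_k|) for z_k = 1: log(2.5/1) = 0.9163
  Outside zeros (4) contribute nothing to the Jensen sum.
Sum over inside zeros: 0.9163.
I(r) = log|p(0)| + (inside sum) = 1.3863 + 0.9163 = 2.3026.
Note: since some zeros are outside |z| ≤ r, the simplified n·log(r) form does NOT apply — only the inside zeros contribute.

I(r) ≈ 2.3026.


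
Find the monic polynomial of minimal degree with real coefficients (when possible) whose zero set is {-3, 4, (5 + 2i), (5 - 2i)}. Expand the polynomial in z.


The polynomial is p(z) = ∏_{α ∈ S} (z − α), where S = {-3, 4, (5 + 2i), (5 - 2i)}.
Expanding the product yields: p(z) = z^4 -11·z^3 + 27·z^2 + 91·z -348.
Note conjugate pairs combine to real quadratics: (z − (5+2i))(z − (5−2i)) = z² − 10z + 29.
The resulting polynomial has degree 4 and real coefficients as required.

p(z) = z^4 -11·z^3 + 27·z^2 + 91·z -348.


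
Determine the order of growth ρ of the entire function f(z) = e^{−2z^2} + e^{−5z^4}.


Each summand is entire of order 2 and 4 respectively (as in the single-exponential case). The order of a sum is at most the max of the orders, so ρ ≤ 4. For the lower bound: on |z|=r choose arg z so that -5z^4 is real positive; then |e^{-5z^4}| = e^{5r^4} while |e^{-2z^2}| ≤ e^{2r^2} = o(e^{5r^4}). So |f| ≥ e^{5r^4}(1 − o(1)) and ρ ≥ 4. Hence ρ = max(2, 4) = 4.
Therefore ρ = 4.

Order ρ = 4.


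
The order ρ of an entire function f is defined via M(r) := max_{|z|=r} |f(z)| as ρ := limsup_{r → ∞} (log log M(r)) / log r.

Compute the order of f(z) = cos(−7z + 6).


cos(w) is a linear combination of e^{iw} and e^{−iw} (or e^w, e^{−w} in the hyperbolic case), so |cos(w)| ≤ e^{|w|}. With w = −7z + 6, |w| ≤ 7|z| + 6 = 7r + 6 on |z| = r, giving M(r) ≤ e^{7r + 6}, so ρ ≤ 1. On a suitable ray (z = it for sin/cos; z = t for sinh/cosh, t real → ∞), |cos(−7z + 6)| grows like e^{7|t|}/2, so ρ ≥ 1. Hence ρ = 1.
Therefore ρ = 1.

Order ρ = 1.


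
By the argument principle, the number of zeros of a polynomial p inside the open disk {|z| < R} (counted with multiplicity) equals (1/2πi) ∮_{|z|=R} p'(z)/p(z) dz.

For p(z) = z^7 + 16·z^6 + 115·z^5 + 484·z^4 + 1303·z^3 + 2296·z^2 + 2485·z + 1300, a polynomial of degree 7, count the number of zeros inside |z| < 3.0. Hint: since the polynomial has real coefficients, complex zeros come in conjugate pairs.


The zeros of p are: (-3 + 2i), (-3 - 2i), -4, (-2 + 1i), (-2 - 1i), (-1 + 2i), (-1 - 2i).
Their magnitudes are: 3.606, 3.606, 4, 2.236, 2.236, 2.236, 2.236.
Zeros with |z| < R = 3.0: (-2 + 1i), (-2 - 1i), (-1 + 2i), (-1 - 2i).
Count = 4.
By the argument principle, (1/2πi) ∮_{|z|=R} p'(z)/p(z) dz equals exactly this count.

Number of zeros inside |z| < 3.0: 4.


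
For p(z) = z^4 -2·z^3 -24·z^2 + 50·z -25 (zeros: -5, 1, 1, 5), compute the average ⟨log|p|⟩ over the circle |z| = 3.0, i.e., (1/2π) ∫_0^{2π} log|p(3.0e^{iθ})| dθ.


Zeros: -5, 1, 1, 5; r = 3.0.
Inside |z| < r: 1, 1. Outside (|z| ≥ r): -5, 5.
p(0) = -25, so log|p(0)| = log(25) = 3.2189.
Apply Jensen: I(r) = log|p(0)| + Σ_k log(r/|z_k|), summed over zeros inside |z| < r.
  log(r/|z_k|) for z_k = 1: log(3.0/1) = 1.0986
  log(r/|z_k|) for z_k = 1: log(3.0/1) = 1.0986
  Outside zeros (-5, 5) contribute nothing to the Jensen sum.
Sum over inside zeros: 2.1972.
I(r) = log|p(0)| + (inside sum) = 3.2189 + 2.1972 = 5.4161.
Note: since some zeros are outside |z| ≤ r, the simplified n·log(r) form does NOT apply — only the inside zeros contribute.

I(r) ≈ 5.4161.
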